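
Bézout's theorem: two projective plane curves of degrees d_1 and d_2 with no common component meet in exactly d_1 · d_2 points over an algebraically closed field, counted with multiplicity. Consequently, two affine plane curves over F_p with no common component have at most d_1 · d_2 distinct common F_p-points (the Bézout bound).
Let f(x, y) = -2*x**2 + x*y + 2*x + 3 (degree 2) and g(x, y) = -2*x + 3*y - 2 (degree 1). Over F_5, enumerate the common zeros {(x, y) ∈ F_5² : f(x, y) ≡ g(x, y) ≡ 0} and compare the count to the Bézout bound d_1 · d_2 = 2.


Common zeros: ∅; count = 0; Bézout bound = 2.

deg(f) = 2, deg(g) = 1, so Bézout bound = 2.
Scan x ∈ F_5. For each x, list the y ∈ F_5 with f(x, y) ≡ 0 and those with g(x, y) ≡ 0 (mod 5); the common zeros in that column are the intersection.
  x = 0: f ≡ 0 at y ∈ ∅; g ≡ 0 at y ∈ {4}; common: ∅.
  x = 1: f ≡ 0 at y ∈ {2}; g ≡ 0 at y ∈ {3}; common: ∅.
  x = 2: f ≡ 0 at y ∈ {3}; g ≡ 0 at y ∈ {2}; common: ∅.
  x = 3: f ≡ 0 at y ∈ {3}; g ≡ 0 at y ∈ {1}; common: ∅.
  x = 4: f ≡ 0 at y ∈ {4}; g ≡ 0 at y ∈ {0}; common: ∅.
Collecting: common zeros = ∅, so the count is 0.
Comparison with the Bézout bound: 0 ≤ 2 = deg(f)·deg(g), as expected for curves with no common component (the affine F_5-count falls short of the bound because intersections may lie at infinity, over extension fields, or carry multiplicity).


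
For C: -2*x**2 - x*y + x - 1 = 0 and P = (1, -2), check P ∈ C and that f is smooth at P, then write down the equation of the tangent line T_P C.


Tangent line at P: -x - y - 1 = 0.

Step 1: f(1, -2) = 0, so P lies on C.
Step 2: partial derivatives
  f_x(x, y) = -4*x - y + 1, f_y(x, y) = -x.
  f_x(P) = -1, f_y(P) = -1 (gradient nonzero, so P is smooth).
Step 3: tangent line at P: -1·(x − 1) + -1·(y − -2) = 0.
Expanding: -x - y - 1 = 0.


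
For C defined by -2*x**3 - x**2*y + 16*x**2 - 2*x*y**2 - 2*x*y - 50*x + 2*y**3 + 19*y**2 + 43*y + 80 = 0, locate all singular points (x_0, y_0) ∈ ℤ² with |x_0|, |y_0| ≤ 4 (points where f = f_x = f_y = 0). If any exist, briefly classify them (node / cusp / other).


Singular points: {(3, -2)}; classification: cusp.

Compute partial derivatives:
  f_x = -6*x**2 - 2*x*y + 32*x - 2*y**2 - 2*y - 50.
  f_y = -x**2 - 4*x*y - 2*x + 6*y**2 + 38*y + 43.
Scan x_0 ∈ {−4, ..., 4}. For each x_0, f_y(x_0, y) is a polynomial in y; find its integer roots y ∈ {−4, ..., 4}, then test f_x and f at those candidates.
  x = -4: f_y(-4, y) = 6*y**2 + 54*y + 35; no integer root y with |y| ≤ 4.
  x = -3: f_y(-3, y) = 6*y**2 + 50*y + 40; no integer root y with |y| ≤ 4.
  x = -2: f_y(-2, y) = 6*y**2 + 46*y + 43; no integer root y with |y| ≤ 4.
  x = -1: f_y(-1, y) = 6*y**2 + 42*y + 44; no integer root y with |y| ≤ 4.
  x = 0: f_y(0, y) = 6*y**2 + 38*y + 43; no integer root y with |y| ≤ 4.
  x = 1: f_y(1, y) = 6*y**2 + 34*y + 40; vanishes at y ∈ {-4}. (1, -4): f_x = -40 ≠ 0.
  x = 2: f_y(2, y) = 6*y**2 + 30*y + 35; no integer root y with |y| ≤ 4.
  x = 3: f_y(3, y) = 6*y**2 + 26*y + 28; vanishes at y ∈ {-2}. (3, -2): f_x = 0, f = 0 — SINGULAR.
  x = 4: f_y(4, y) = 6*y**2 + 22*y + 19; no integer root y with |y| ≤ 4.
Only singular point on the grid: (3, -2).
Classify: substitute x = 3 + u, y = -2 + v and expand: f = -2*u**3 - u**2*v - 2*u*v**2 + 2*v**3 + v**2.
No constant or linear terms (consistent with a singular point). Quadratic part: v**2. Cubic part: -2*u**3 - u**2*v - 2*u*v**2 + 2*v**3.
The quadratic part v**2 is a perfect square, so there is a single (double) tangent line v = 0, i.e. y = -2. Restricting the cubic part to that line (v = 0) leaves -2*u**3 ≠ 0, so f is not divisible by v and the branch is v² ≈ 2*u**3 to lowest order — this is a cusp.
Classification: cusp.


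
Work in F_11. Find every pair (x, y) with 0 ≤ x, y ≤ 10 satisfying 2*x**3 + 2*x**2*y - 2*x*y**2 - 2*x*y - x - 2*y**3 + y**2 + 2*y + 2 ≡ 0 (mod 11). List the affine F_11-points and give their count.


Affine F_11-points: {(1, 9), (2, 2), (3, 4), (4, 1), (5, 4), (5, 9), (5, 10), (6, 7), (7, 6), (7, 9), (8, 10), (10, 4), (10, 10)}; count = 13.

For each of the 121 pairs (x, y) ∈ F_11², evaluate f(x, y) mod 11. Record the zeros.
  x = 0: [0↦2, 1↦3, 2↦5, 3↦7, 4↦8, 5↦7, 6↦3, 7↦6, 8↦4, 9↦7, 10↦3]  zeros at y ∈ ∅
  x = 1: [0↦3, 1↦2, 2↦9, 3↦1, 4↦10, 5↦2, 6↦9, 7↦8, 8↦9, 9↦0, 10↦2]  zeros at y ∈ {9}
  x = 2: [0↦5, 1↦6, 2↦0, 3↦8, 4↦7, 5↦7, 6↦7, 7↦6, 8↦3, 9↦8, 10↦9]  zeros at y ∈ {2}
  x = 3: [0↦9, 1↦5, 2↦1, 3↦7, 4↦0, 5↦1, 6↦9, 7↦1, 8↦9, 9↦10, 10↦3]  zeros at y ∈ {4}
  x = 4: [0↦5, 1↦0, 2↦2, 3↦10, 4↦1, 5↦7, 6↦5, 7↦5, 8↦6, 9↦7, 10↦7]  zeros at y ∈ {1}
  x = 5: [0↦5, 1↦3, 2↦4, 3↦7, 4↦0, 5↦4, 6↦7, 7↦8, 8↦6, 9↦0, 10↦0]  zeros at y ∈ {4, 9, 10}
  x = 6: [0↦10, 1↦4, 2↦8, 3↦10, 4↦9, 5↦4, 6↦5, 7↦0, 8↦10, 9↦1, 10↦5]  zeros at y ∈ {7}
  x = 7: [0↦10, 1↦4, 2↦4, 3↦9, 4↦7, 5↦8, 6↦0, 7↦4, 8↦8, 9↦0, 10↦1]  zeros at y ∈ {6, 9}
  x = 8: [0↦6, 1↦4, 2↦4, 3↦5, 4↦6, 5↦6, 6↦4, 7↦10, 8↦1, 9↦9, 10↦0]  zeros at y ∈ {10}
  x = 9: [0↦10, 1↦5, 2↦9, 3↦10, 4↦7, 5↦10, 6↦7, 7↦8, 8↦1, 9↦7, 10↦3]  zeros at y ∈ ∅
  x = 10: [0↦1, 1↦8, 2↦9, 3↦3, 4↦0, 5↦10, 6↦10, 7↦10, 8↦9, 9↦6, 10↦0]  zeros at y ∈ {4, 10}
Collecting zeros: affine points = {(1, 9), (2, 2), (3, 4), (4, 1), (5, 4), (5, 9), (5, 10), (6, 7), (7, 6), (7, 9), (8, 10), (10, 4), (10, 10)}.
Total count |C(F_11)_aff| = 13.


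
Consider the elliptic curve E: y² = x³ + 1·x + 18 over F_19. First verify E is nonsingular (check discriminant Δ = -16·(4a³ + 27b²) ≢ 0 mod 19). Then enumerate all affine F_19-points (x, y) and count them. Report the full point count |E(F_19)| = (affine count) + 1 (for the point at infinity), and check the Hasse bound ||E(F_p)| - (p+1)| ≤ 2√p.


Affine points = {(1, 1), (1, 18), (2, 3), (2, 16), (7, 8), (7, 11), (8, 5), (8, 14), (11, 7), (11, 12), (13, 9), (13, 10), (15, 8), (15, 11), (16, 8), (16, 11), (18, 4), (18, 15)}; affine count = 18; |E(F_19)| = 19.

Discriminant check: Δ ∝ 4a³ + 27b² = 4·1³ + 27·18² = 4·1 + 27·324 ≡ 12 (mod 19). Nonzero ⇒ E is nonsingular.
For each x ∈ F_19, compute rhs = x³ + 1·x + 18 mod 19, then count y ∈ F_19 with y² ≡ rhs.
  x = 0: rhs = 18, matching y values: none (0 points).
  x = 1: rhs = 1, matching y values: 1, 18 (2 points).
  x = 2: rhs = 9, matching y values: 3, 16 (2 points).
  x = 3: rhs = 10, matching y values: none (0 points).
  x = 4: rhs = 10, matching y values: none (0 points).
  x = 5: rhs = 15, matching y values: none (0 points).
  x = 6: rhs = 12, matching y values: none (0 points).
  x = 7: rhs = 7, matching y values: 8, 11 (2 points).
  x = 8: rhs = 6, matching y values: 5, 14 (2 points).
  x = 9: rhs = 15, matching y values: none (0 points).
  x = 10: rhs = 2, matching y values: none (0 points).
  x = 11: rhs = 11, matching y values: 7, 12 (2 points).
  x = 12: rhs = 10, matching y values: none (0 points).
  x = 13: rhs = 5, matching y values: 9, 10 (2 points).
  x = 14: rhs = 2, matching y values: none (0 points).
  x = 15: rhs = 7, matching y values: 8, 11 (2 points).
  x = 16: rhs = 7, matching y values: 8, 11 (2 points).
  x = 17: rhs = 8, matching y values: none (0 points).
  x = 18: rhs = 16, matching y values: 4, 15 (2 points).
Total affine count: 18.
Full point count |E(F_19)| = 18 + 1 = 19.
Hasse bound: |19 − (19+1)| = |-1| = 1 ≤ 2√19 ≈ 8.7178 ✓.


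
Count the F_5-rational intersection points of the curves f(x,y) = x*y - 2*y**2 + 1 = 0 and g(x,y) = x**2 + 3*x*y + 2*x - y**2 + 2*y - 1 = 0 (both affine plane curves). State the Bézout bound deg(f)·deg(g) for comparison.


Common zeros: ∅; count = 0; Bézout bound = 4.

deg(f) = 2, deg(g) = 2, so Bézout bound = 4.
Scan x ∈ F_5. For each x, list the y ∈ F_5 with f(x, y) ≡ 0 and those with g(x, y) ≡ 0 (mod 5); the common zeros in that column are the intersection.
  x = 0: f ≡ 0 at y ∈ ∅; g ≡ 0 at y ∈ {1}; common: ∅.
  x = 1: f ≡ 0 at y ∈ {1, 2}; g ≡ 0 at y ∈ ∅; common: ∅.
  x = 2: f ≡ 0 at y ∈ ∅; g ≡ 0 at y ∈ ∅; common: ∅.
  x = 3: f ≡ 0 at y ∈ ∅; g ≡ 0 at y ∈ ∅; common: ∅.
  x = 4: f ≡ 0 at y ∈ {3, 4}; g ≡ 0 at y ∈ ∅; common: ∅.
Collecting: common zeros = ∅, so the count is 0.
Comparison with the Bézout bound: 0 ≤ 4 = deg(f)·deg(g), as expected for curves with no common component (the affine F_5-count falls short of the bound because intersections may lie at infinity, over extension fields, or carry multiplicity).


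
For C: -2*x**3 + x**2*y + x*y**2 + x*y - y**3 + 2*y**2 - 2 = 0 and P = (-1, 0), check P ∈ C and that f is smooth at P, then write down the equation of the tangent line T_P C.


Tangent line at P: -6*x - 6 = 0.

Step 1: f(-1, 0) = 0, so P lies on C.
Step 2: partial derivatives
  f_x(x, y) = -6*x**2 + 2*x*y + y**2 + y, f_y(x, y) = x**2 + 2*x*y + x - 3*y**2 + 4*y.
  f_x(P) = -6, f_y(P) = 0 (gradient nonzero, so P is smooth).
Step 3: tangent line at P: -6·(x − -1) + 0·(y − 0) = 0.
Expanding: -6*x - 6 = 0.


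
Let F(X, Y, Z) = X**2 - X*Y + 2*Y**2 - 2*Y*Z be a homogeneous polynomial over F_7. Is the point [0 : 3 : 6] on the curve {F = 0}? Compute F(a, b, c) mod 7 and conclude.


F(0,3,6) ≡ 3 (mod 7); P is NOT on the curve.

Evaluate F(0, 3, 6) term-by-term (mod 7).
  X**2 ↦ 1·0·1·1 = 0
  -X*Y ↦ -1·0·3·1 = 0
  2*Y**2 ↦ 2·1·9·1 = 18
  -2*Y*Z ↦ -2·1·3·6 = -36
Sum: F(0, 3, 6) = (0) + (0) + (18) + (-36) = -18.
Reducing mod 7: -18 ≡ 3 (mod 7).
Since F(a, b, c) ≡ 3 ≠ 0 (mod 7), P does NOT lie on the curve.


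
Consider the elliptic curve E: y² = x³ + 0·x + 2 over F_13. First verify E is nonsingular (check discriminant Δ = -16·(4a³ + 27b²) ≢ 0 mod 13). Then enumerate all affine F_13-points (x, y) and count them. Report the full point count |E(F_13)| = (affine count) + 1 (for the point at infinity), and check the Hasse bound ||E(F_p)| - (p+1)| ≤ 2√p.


Affine points = {(1, 4), (1, 9), (2, 6), (2, 7), (3, 4), (3, 9), (4, 1), (4, 12), (5, 6), (5, 7), (6, 6), (6, 7), (9, 4), (9, 9), (10, 1), (10, 12), (12, 1), (12, 12)}; affine count = 18; |E(F_13)| = 19.

Discriminant check: Δ ∝ 4a³ + 27b² = 4·0³ + 27·2² = 4·0 + 27·4 ≡ 4 (mod 13). Nonzero ⇒ E is nonsingular.
For each x ∈ F_13, compute rhs = x³ + 0·x + 2 mod 13, then count y ∈ F_13 with y² ≡ rhs.
  x = 0: rhs = 2, matching y values: none (0 points).
  x = 1: rhs = 3, matching y values: 4, 9 (2 points).
  x = 2: rhs = 10, matching y values: 6, 7 (2 points).
  x = 3: rhs = 3, matching y values: 4, 9 (2 points).
  x = 4: rhs = 1, matching y values: 1, 12 (2 points).
  x = 5: rhs = 10, matching y values: 6, 7 (2 points).
  x = 6: rhs = 10, matching y values: 6, 7 (2 points).
  x = 7: rhs = 7, matching y values: none (0 points).
  x = 8: rhs = 7, matching y values: none (0 points).
  x = 9: rhs = 3, matching y values: 4, 9 (2 points).
  x = 10: rhs = 1, matching y values: 1, 12 (2 points).
  x = 11: rhs = 7, matching y values: none (0 points).
  x = 12: rhs = 1, matching y values: 1, 12 (2 points).
Total affine count: 18.
Full point count |E(F_13)| = 18 + 1 = 19.
Hasse bound: |19 − (13+1)| = |5| = 5 ≤ 2√13 ≈ 7.2111 ✓.


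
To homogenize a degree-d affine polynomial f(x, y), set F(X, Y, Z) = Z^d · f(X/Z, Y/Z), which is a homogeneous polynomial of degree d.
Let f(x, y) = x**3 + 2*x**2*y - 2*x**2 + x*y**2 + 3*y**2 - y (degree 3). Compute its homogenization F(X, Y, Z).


F(X, Y, Z) = X**3 + 2*X**2*Y - 2*X**2*Z + X*Y**2 + 3*Y**2*Z - Y*Z**2

deg(f) = 3.
Substitute x = X/Z, y = Y/Z into f, then multiply by Z^3.
  monomial 1·x^3·y^0 ↦ 1·X^3·Y^0·Z^0.
  monomial 2·x^2·y^1 ↦ 2·X^2·Y^1·Z^0.
  monomial -2·x^2·y^0 ↦ -2·X^2·Y^0·Z^1.
  monomial 1·x^1·y^2 ↦ 1·X^1·Y^2·Z^0.
  monomial 3·x^0·y^2 ↦ 3·X^0·Y^2·Z^1.
  monomial -1·x^0·y^1 ↦ -1·X^0·Y^1·Z^2.
Collecting: F(X, Y, Z) = X**3 + 2*X**2*Y - 2*X**2*Z + X*Y**2 + 3*Y**2*Z - Y*Z**2.


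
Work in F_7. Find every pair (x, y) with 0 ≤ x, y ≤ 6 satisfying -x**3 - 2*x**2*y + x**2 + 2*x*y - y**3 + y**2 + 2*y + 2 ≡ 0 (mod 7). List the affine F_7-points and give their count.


Affine F_7-points: {(2, 5), (4, 4), (5, 0)}; count = 3.

For each of the 49 pairs (x, y) ∈ F_7², evaluate f(x, y) mod 7. Record the zeros.
  x = 0: [0↦2, 1↦4, 2↦2, 3↦4, 4↦4, 5↦3, 6↦2]  zeros at y ∈ ∅
  x = 1: [0↦2, 1↦4, 2↦2, 3↦4, 4↦4, 5↦3, 6↦2]  zeros at y ∈ ∅
  x = 2: [0↦5, 1↦3, 2↦4, 3↦2, 4↦5, 5↦0, 6↦2]  zeros at y ∈ {5}
  x = 3: [0↦5, 1↦2, 2↦2, 3↦6, 4↦1, 5↦2, 6↦3]  zeros at y ∈ ∅
  x = 4: [0↦3, 1↦2, 2↦4, 3↦3, 4↦0, 5↦3, 6↦6]  zeros at y ∈ {4}
  x = 5: [0↦0, 1↦4, 2↦4, 3↦1, 4↦3, 5↦4, 6↦5]  zeros at y ∈ {0}
  x = 6: [0↦4, 1↦2, 2↦3, 3↦1, 4↦4, 5↦6, 6↦1]  zeros at y ∈ ∅
Collecting zeros: affine points = {(2, 5), (4, 4), (5, 0)}.
Total count |C(F_7)_aff| = 3.


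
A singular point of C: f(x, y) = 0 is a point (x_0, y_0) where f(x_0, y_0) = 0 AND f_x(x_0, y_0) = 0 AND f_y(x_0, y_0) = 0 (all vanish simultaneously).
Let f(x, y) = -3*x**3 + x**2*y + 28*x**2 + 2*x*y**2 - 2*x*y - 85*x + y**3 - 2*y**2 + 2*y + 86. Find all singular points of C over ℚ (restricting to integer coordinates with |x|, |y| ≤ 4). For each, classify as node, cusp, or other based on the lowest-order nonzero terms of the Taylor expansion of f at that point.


Singular points: {(3, -1)}; classification: cusp.

Compute partial derivatives:
  f_x = -9*x**2 + 2*x*y + 56*x + 2*y**2 - 2*y - 85.
  f_y = x**2 + 4*x*y - 2*x + 3*y**2 - 4*y + 2.
Scan x_0 ∈ {−4, ..., 4}. For each x_0, f_y(x_0, y) is a polynomial in y; find its integer roots y ∈ {−4, ..., 4}, then test f_x and f at those candidates.
  x = -4: f_y(-4, y) = 3*y**2 - 20*y + 26; no integer root y with |y| ≤ 4.
  x = -3: f_y(-3, y) = 3*y**2 - 16*y + 17; no integer root y with |y| ≤ 4.
  x = -2: f_y(-2, y) = 3*y**2 - 12*y + 10; no integer root y with |y| ≤ 4.
  x = -1: f_y(-1, y) = 3*y**2 - 8*y + 5; vanishes at y ∈ {1}. (-1, 1): f_x = -152 ≠ 0.
  x = 0: f_y(0, y) = 3*y**2 - 4*y + 2; no integer root y with |y| ≤ 4.
  x = 1: f_y(1, y) = 3*y**2 + 1; no integer root y with |y| ≤ 4.
  x = 2: f_y(2, y) = 3*y**2 + 4*y + 2; no integer root y with |y| ≤ 4.
  x = 3: f_y(3, y) = 3*y**2 + 8*y + 5; vanishes at y ∈ {-1}. (3, -1): f_x = 0, f = 0 — SINGULAR.
  x = 4: f_y(4, y) = 3*y**2 + 12*y + 10; no integer root y with |y| ≤ 4.
Only singular point on the grid: (3, -1).
Classify: substitute x = 3 + u, y = -1 + v and expand: f = -3*u**3 + u**2*v + 2*u*v**2 + v**3 + v**2.
No constant or linear terms (consistent with a singular point). Quadratic part: v**2. Cubic part: -3*u**3 + u**2*v + 2*u*v**2 + v**3.
The quadratic part v**2 is a perfect square, so there is a single (double) tangent line v = 0, i.e. y = -1. Restricting the cubic part to that line (v = 0) leaves -3*u**3 ≠ 0, so f is not divisible by v and the branch is v² ≈ 3*u**3 to lowest order — this is a cusp.
Classification: cusp.


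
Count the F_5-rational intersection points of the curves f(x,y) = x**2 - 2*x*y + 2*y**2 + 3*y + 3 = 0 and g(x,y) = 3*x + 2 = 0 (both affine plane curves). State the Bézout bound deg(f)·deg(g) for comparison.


Common zeros: {(1, 3), (1, 4)}; count = 2; Bézout bound = 2.

deg(f) = 2, deg(g) = 1, so Bézout bound = 2.
Scan x ∈ F_5. For each x, list the y ∈ F_5 with f(x, y) ≡ 0 and those with g(x, y) ≡ 0 (mod 5); the common zeros in that column are the intersection.
  x = 0: f ≡ 0 at y ∈ {3}; g ≡ 0 at y ∈ ∅; common: ∅.
  x = 1: f ≡ 0 at y ∈ {3, 4}; g ≡ 0 at y ∈ {0, 1, 2, 3, 4}; common: {3, 4}.
  x = 2: f ≡ 0 at y ∈ {4}; g ≡ 0 at y ∈ ∅; common: ∅.
  x = 3: f ≡ 0 at y ∈ ∅; g ≡ 0 at y ∈ ∅; common: ∅.
  x = 4: f ≡ 0 at y ∈ ∅; g ≡ 0 at y ∈ ∅; common: ∅.
Collecting: common zeros = {(1, 3), (1, 4)}, so the count is 2.
Comparison with the Bézout bound: 2 ≤ 2 = deg(f)·deg(g), as expected for curves with no common component (the bound is attained).


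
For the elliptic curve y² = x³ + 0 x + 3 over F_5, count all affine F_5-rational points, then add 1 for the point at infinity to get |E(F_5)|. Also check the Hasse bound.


Affine points = {(1, 2), (1, 3), (2, 1), (2, 4), (3, 0)}; affine count = 5; |E(F_5)| = 6.

Discriminant check: Δ ∝ 4a³ + 27b² = 4·0³ + 27·3² = 4·0 + 27·9 ≡ 3 (mod 5). Nonzero ⇒ E is nonsingular.
For each x ∈ F_5, compute rhs = x³ + 0·x + 3 mod 5, then count y ∈ F_5 with y² ≡ rhs.
  x = 0: rhs = 3, matching y values: none (0 points).
  x = 1: rhs = 4, matching y values: 2, 3 (2 points).
  x = 2: rhs = 1, matching y values: 1, 4 (2 points).
  x = 3: rhs = 0, matching y values: 0 (1 points).
  x = 4: rhs = 2, matching y values: none (0 points).
Total affine count: 5.
Full point count |E(F_5)| = 5 + 1 = 6.
Hasse bound: |6 − (5+1)| = |0| = 0 ≤ 2√5 ≈ 4.4721 ✓.


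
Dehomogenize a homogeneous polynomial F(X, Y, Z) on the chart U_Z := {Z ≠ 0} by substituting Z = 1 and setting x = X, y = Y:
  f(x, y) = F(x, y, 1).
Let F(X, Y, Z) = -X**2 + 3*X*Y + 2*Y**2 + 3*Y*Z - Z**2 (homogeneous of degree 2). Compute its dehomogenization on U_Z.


f(x, y) = -x**2 + 3*x*y + 2*y**2 + 3*y - 1

On U_Z we set Z = 1. Each monomial c·X^i·Y^j·Z^k in F becomes c·x^i·y^j·1^k = c·x^i·y^j.
Substituting Z = 1: F(X, Y, 1) = -x**2 + 3*x*y + 2*y**2 + 3*y - 1.
Note: deg(f) ≤ deg(F) = 2; strict inequality happens when F is divisible by Z (lost terms).


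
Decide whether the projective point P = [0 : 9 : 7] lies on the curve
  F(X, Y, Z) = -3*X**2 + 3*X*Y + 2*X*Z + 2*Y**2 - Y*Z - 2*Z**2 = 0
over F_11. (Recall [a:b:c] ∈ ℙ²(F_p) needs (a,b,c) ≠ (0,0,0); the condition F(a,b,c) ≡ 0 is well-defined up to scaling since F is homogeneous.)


F(0,9,7) ≡ 1 (mod 11); P is NOT on the curve.

Evaluate F(0, 9, 7) term-by-term (mod 11).
  -3*X**2 ↦ -3·0·1·1 = 0
  3*X*Y ↦ 3·0·9·1 = 0
  2*X*Z ↦ 2·0·1·7 = 0
  2*Y**2 ↦ 2·1·81·1 = 162
  -Y*Z ↦ -1·1·9·7 = -63
  -2*Z**2 ↦ -2·1·1·49 = -98
Sum: F(0, 9, 7) = (0) + (0) + (0) + (162) + (-63) + (-98) = 1.
Reducing mod 11: 1 ≡ 1 (mod 11).
Since F(a, b, c) ≡ 1 ≠ 0 (mod 11), P does NOT lie on the curve.


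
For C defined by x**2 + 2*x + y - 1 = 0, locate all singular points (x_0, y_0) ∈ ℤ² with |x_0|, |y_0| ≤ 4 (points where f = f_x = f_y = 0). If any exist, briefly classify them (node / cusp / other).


No singular points in the scanned grid; C is smooth there.

Compute partial derivatives:
  f_x = 2*x + 2.
  f_y = 1.
f_y = 1 is a nonzero constant, so f_y never vanishes: no point (x, y) can satisfy f = f_x = f_y = 0. In particular no (x, y) ∈ {−4, ..., 4}² is singular; the curve is smooth.


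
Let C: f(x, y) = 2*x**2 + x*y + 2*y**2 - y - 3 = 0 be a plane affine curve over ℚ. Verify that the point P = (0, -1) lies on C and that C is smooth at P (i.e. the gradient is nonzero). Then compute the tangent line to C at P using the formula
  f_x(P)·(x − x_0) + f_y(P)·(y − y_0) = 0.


Tangent line at P: -x - 5*y - 5 = 0.

Step 1: f(0, -1) = 0, so P lies on C.
Step 2: partial derivatives
  f_x(x, y) = 4*x + y, f_y(x, y) = x + 4*y - 1.
  f_x(P) = -1, f_y(P) = -5 (gradient nonzero, so P is smooth).
Step 3: tangent line at P: -1·(x − 0) + -5·(y − -1) = 0.
Expanding: -x - 5*y - 5 = 0.


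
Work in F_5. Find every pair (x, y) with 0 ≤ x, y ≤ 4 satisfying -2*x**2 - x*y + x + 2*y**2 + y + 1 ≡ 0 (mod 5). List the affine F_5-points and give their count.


Affine F_5-points: {(1, 0), (2, 0), (2, 3), (3, 2), (3, 4), (4, 2)}; count = 6.

For each of the 25 pairs (x, y) ∈ F_5², evaluate f(x, y) mod 5. Record the zeros.
  x = 0: [0↦1, 1↦4, 2↦1, 3↦2, 4↦2]  zeros at y ∈ ∅
  x = 1: [0↦0, 1↦2, 2↦3, 3↦3, 4↦2]  zeros at y ∈ {0}
  x = 2: [0↦0, 1↦1, 2↦1, 3↦0, 4↦3]  zeros at y ∈ {0, 3}
  x = 3: [0↦1, 1↦1, 2↦0, 3↦3, 4↦0]  zeros at y ∈ {2, 4}
  x = 4: [0↦3, 1↦2, 2↦0, 3↦2, 4↦3]  zeros at y ∈ {2}
Collecting zeros: affine points = {(1, 0), (2, 0), (2, 3), (3, 2), (3, 4), (4, 2)}.
Total count |C(F_5)_aff| = 6.


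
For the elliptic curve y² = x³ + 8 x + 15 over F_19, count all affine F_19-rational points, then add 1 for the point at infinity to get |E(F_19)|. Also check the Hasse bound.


Affine points = {(1, 9), (1, 10), (2, 1), (2, 18), (3, 3), (3, 16), (4, 4), (4, 15), (5, 3), (5, 16), (11, 3), (11, 16), (13, 6), (13, 13), (18, 5), (18, 14)}; affine count = 16; |E(F_19)| = 17.

Discriminant check: Δ ∝ 4a³ + 27b² = 4·8³ + 27·15² = 4·512 + 27·225 ≡ 10 (mod 19). Nonzero ⇒ E is nonsingular.
For each x ∈ F_19, compute rhs = x³ + 8·x + 15 mod 19, then count y ∈ F_19 with y² ≡ rhs.
  x = 0: rhs = 15, matching y values: none (0 points).
  x = 1: rhs = 5, matching y values: 9, 10 (2 points).
  x = 2: rhs = 1, matching y values: 1, 18 (2 points).
  x = 3: rhs = 9, matching y values: 3, 16 (2 points).
  x = 4: rhs = 16, matching y values: 4, 15 (2 points).
  x = 5: rhs = 9, matching y values: 3, 16 (2 points).
  x = 6: rhs = 13, matching y values: none (0 points).
  x = 7: rhs = 15, matching y values: none (0 points).
  x = 8: rhs = 2, matching y values: none (0 points).
  x = 9: rhs = 18, matching y values: none (0 points).
  x = 10: rhs = 12, matching y values: none (0 points).
  x = 11: rhs = 9, matching y values: 3, 16 (2 points).
  x = 12: rhs = 15, matching y values: none (0 points).
  x = 13: rhs = 17, matching y values: 6, 13 (2 points).
  x = 14: rhs = 2, matching y values: none (0 points).
  x = 15: rhs = 14, matching y values: none (0 points).
  x = 16: rhs = 2, matching y values: none (0 points).
  x = 17: rhs = 10, matching y values: none (0 points).
  x = 18: rhs = 6, matching y values: 5, 14 (2 points).
Total affine count: 16.
Full point count |E(F_19)| = 16 + 1 = 17.
Hasse bound: |17 − (19+1)| = |-3| = 3 ≤ 2√19 ≈ 8.7178 ✓.


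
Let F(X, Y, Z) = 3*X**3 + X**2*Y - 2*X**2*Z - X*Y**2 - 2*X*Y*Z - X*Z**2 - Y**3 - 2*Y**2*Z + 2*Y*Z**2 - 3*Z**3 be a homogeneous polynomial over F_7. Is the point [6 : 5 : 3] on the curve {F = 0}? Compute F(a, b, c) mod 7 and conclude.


F(6,5,3) ≡ 4 (mod 7); P is NOT on the curve.

Evaluate F(6, 5, 3) term-by-term (mod 7).
  3*X**3 ↦ 3·216·1·1 = 648
  X**2*Y ↦ 1·36·5·1 = 180
  -2*X**2*Z ↦ -2·36·1·3 = -216
  -X*Y**2 ↦ -1·6·25·1 = -150
  -2*X*Y*Z ↦ -2·6·5·3 = -180
  -X*Z**2 ↦ -1·6·1·9 = -54
  -Y**3 ↦ -1·1·125·1 = -125
  -2*Y**2*Z ↦ -2·1·25·3 = -150
  2*Y*Z**2 ↦ 2·1·5·9 = 90
  -3*Z**3 ↦ -3·1·1·27 = -81
Sum: F(6, 5, 3) = (648) + (180) + (-216) + (-150) + (-180) + (-54) + (-125) + (-150) + (90) + (-81) = -38.
Reducing mod 7: -38 ≡ 4 (mod 7).
Since F(a, b, c) ≡ 4 ≠ 0 (mod 7), P does NOT lie on the curve.


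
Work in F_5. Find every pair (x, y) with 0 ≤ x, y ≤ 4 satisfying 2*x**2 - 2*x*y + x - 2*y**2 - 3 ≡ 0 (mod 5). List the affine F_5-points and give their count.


Affine F_5-points: {(0, 1), (0, 4), (1, 0), (1, 4), (3, 1)}; count = 5.

For each of the 25 pairs (x, y) ∈ F_5², evaluate f(x, y) mod 5. Record the zeros.
  x = 0: [0↦2, 1↦0, 2↦4, 3↦4, 4↦0]  zeros at y ∈ {1, 4}
  x = 1: [0↦0, 1↦1, 2↦3, 3↦1, 4↦0]  zeros at y ∈ {0, 4}
  x = 2: [0↦2, 1↦1, 2↦1, 3↦2, 4↦4]  zeros at y ∈ ∅
  x = 3: [0↦3, 1↦0, 2↦3, 3↦2, 4↦2]  zeros at y ∈ {1}
  x = 4: [0↦3, 1↦3, 2↦4, 3↦1, 4↦4]  zeros at y ∈ ∅
Collecting zeros: affine points = {(0, 1), (0, 4), (1, 0), (1, 4), (3, 1)}.
Total count |C(F_5)_aff| = 5.


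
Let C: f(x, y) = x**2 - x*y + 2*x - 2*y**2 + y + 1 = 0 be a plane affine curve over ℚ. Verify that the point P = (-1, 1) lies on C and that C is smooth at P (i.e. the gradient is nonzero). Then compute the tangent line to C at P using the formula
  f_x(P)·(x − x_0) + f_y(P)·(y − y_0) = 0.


Tangent line at P: -x - 2*y + 1 = 0.

Step 1: f(-1, 1) = 0, so P lies on C.
Step 2: partial derivatives
  f_x(x, y) = 2*x - y + 2, f_y(x, y) = -x - 4*y + 1.
  f_x(P) = -1, f_y(P) = -2 (gradient nonzero, so P is smooth).
Step 3: tangent line at P: -1·(x − -1) + -2·(y − 1) = 0.
Expanding: -x - 2*y + 1 = 0.


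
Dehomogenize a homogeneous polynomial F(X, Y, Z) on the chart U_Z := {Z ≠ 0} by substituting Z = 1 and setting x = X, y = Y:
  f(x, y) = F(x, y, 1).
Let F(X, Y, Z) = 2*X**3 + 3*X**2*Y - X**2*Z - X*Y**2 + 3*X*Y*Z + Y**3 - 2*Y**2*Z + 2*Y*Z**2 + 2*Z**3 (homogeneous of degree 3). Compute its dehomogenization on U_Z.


f(x, y) = 2*x**3 + 3*x**2*y - x**2 - x*y**2 + 3*x*y + y**3 - 2*y**2 + 2*y + 2

On U_Z we set Z = 1. Each monomial c·X^i·Y^j·Z^k in F becomes c·x^i·y^j·1^k = c·x^i·y^j.
Substituting Z = 1: F(X, Y, 1) = 2*x**3 + 3*x**2*y - x**2 - x*y**2 + 3*x*y + y**3 - 2*y**2 + 2*y + 2.
Note: deg(f) ≤ deg(F) = 3; strict inequality happens when F is divisible by Z (lost terms).


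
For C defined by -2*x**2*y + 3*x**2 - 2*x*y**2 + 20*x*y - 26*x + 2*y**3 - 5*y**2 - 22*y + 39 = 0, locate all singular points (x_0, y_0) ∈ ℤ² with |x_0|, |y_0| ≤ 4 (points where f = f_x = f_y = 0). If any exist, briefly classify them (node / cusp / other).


Singular points: {(3, 2)}; classification: node.

Compute partial derivatives:
  f_x = -4*x*y + 6*x - 2*y**2 + 20*y - 26.
  f_y = -2*x**2 - 4*x*y + 20*x + 6*y**2 - 10*y - 22.
Scan x_0 ∈ {−4, ..., 4}. For each x_0, f_y(x_0, y) is a polynomial in y; find its integer roots y ∈ {−4, ..., 4}, then test f_x and f at those candidates.
  x = -4: f_y(-4, y) = 6*y**2 + 6*y - 134; no integer root y with |y| ≤ 4.
  x = -3: f_y(-3, y) = 6*y**2 + 2*y - 100; no integer root y with |y| ≤ 4.
  x = -2: f_y(-2, y) = 6*y**2 - 2*y - 70; no integer root y with |y| ≤ 4.
  x = -1: f_y(-1, y) = 6*y**2 - 6*y - 44; no integer root y with |y| ≤ 4.
  x = 0: f_y(0, y) = 6*y**2 - 10*y - 22; no integer root y with |y| ≤ 4.
  x = 1: f_y(1, y) = 6*y**2 - 14*y - 4; no integer root y with |y| ≤ 4.
  x = 2: f_y(2, y) = 6*y**2 - 18*y + 10; no integer root y with |y| ≤ 4.
  x = 3: f_y(3, y) = 6*y**2 - 22*y + 20; vanishes at y ∈ {2}. (3, 2): f_x = 0, f = 0 — SINGULAR.
  x = 4: f_y(4, y) = 6*y**2 - 26*y + 26; no integer root y with |y| ≤ 4.
Only singular point on the grid: (3, 2).
Classify: substitute x = 3 + u, y = 2 + v and expand: f = -2*u**2*v - u**2 - 2*u*v**2 + 2*v**3 + v**2.
No constant or linear terms (consistent with a singular point). Quadratic part: -u**2 + v**2. Cubic part: -2*u**2*v - 2*u*v**2 + 2*v**3.
The quadratic part v**2 - u**2 = (v − u)(v + u) splits into two distinct linear factors, so there are two distinct tangent lines y − 2 = ±(x − 3) — this is a node (ordinary double point).
Classification: node.


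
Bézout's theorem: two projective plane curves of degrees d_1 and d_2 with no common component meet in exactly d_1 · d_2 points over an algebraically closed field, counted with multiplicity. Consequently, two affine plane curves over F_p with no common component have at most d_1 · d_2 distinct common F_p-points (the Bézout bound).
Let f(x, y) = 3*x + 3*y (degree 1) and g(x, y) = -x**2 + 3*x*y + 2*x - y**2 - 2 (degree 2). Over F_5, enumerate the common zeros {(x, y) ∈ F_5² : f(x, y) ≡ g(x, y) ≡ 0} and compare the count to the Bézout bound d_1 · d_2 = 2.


Common zeros: {(1, 4)}; count = 1; Bézout bound = 2.

deg(f) = 1, deg(g) = 2, so Bézout bound = 2.
Scan x ∈ F_5. For each x, list the y ∈ F_5 with f(x, y) ≡ 0 and those with g(x, y) ≡ 0 (mod 5); the common zeros in that column are the intersection.
  x = 0: f ≡ 0 at y ∈ {0}; g ≡ 0 at y ∈ ∅; common: ∅.
  x = 1: f ≡ 0 at y ∈ {4}; g ≡ 0 at y ∈ {4}; common: {4}.
  x = 2: f ≡ 0 at y ∈ {3}; g ≡ 0 at y ∈ ∅; common: ∅.
  x = 3: f ≡ 0 at y ∈ {2}; g ≡ 0 at y ∈ {0, 4}; common: ∅.
  x = 4: f ≡ 0 at y ∈ {1}; g ≡ 0 at y ∈ {0, 2}; common: ∅.
Collecting: common zeros = {(1, 4)}, so the count is 1.
Comparison with the Bézout bound: 1 ≤ 2 = deg(f)·deg(g), as expected for curves with no common component (the affine F_5-count falls short of the bound because intersections may lie at infinity, over extension fields, or carry multiplicity).


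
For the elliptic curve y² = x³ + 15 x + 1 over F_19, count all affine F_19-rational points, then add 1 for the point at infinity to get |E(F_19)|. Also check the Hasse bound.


Affine points = {(0, 1), (0, 18), (1, 6), (1, 13), (2, 1), (2, 18), (3, 4), (3, 15), (4, 7), (4, 12), (5, 7), (5, 12), (8, 5), (8, 14), (10, 7), (10, 12), (12, 3), (12, 16), (16, 9), (16, 10), (17, 1), (17, 18), (18, 2), (18, 17)}; affine count = 24; |E(F_19)| = 25.

Discriminant check: Δ ∝ 4a³ + 27b² = 4·15³ + 27·1² = 4·3375 + 27·1 ≡ 18 (mod 19). Nonzero ⇒ E is nonsingular.
For each x ∈ F_19, compute rhs = x³ + 15·x + 1 mod 19, then count y ∈ F_19 with y² ≡ rhs.
  x = 0: rhs = 1, matching y values: 1, 18 (2 points).
  x = 1: rhs = 17, matching y values: 6, 13 (2 points).
  x = 2: rhs = 1, matching y values: 1, 18 (2 points).
  x = 3: rhs = 16, matching y values: 4, 15 (2 points).
  x = 4: rhs = 11, matching y values: 7, 12 (2 points).
  x = 5: rhs = 11, matching y values: 7, 12 (2 points).
  x = 6: rhs = 3, matching y values: none (0 points).
  x = 7: rhs = 12, matching y values: none (0 points).
  x = 8: rhs = 6, matching y values: 5, 14 (2 points).
  x = 9: rhs = 10, matching y values: none (0 points).
  x = 10: rhs = 11, matching y values: 7, 12 (2 points).
  x = 11: rhs = 15, matching y values: none (0 points).
  x = 12: rhs = 9, matching y values: 3, 16 (2 points).
  x = 13: rhs = 18, matching y values: none (0 points).
  x = 14: rhs = 10, matching y values: none (0 points).
  x = 15: rhs = 10, matching y values: none (0 points).
  x = 16: rhs = 5, matching y values: 9, 10 (2 points).
  x = 17: rhs = 1, matching y values: 1, 18 (2 points).
  x = 18: rhs = 4, matching y values: 2, 17 (2 points).
Total affine count: 24.
Full point count |E(F_19)| = 24 + 1 = 25.
Hasse bound: |25 − (19+1)| = |5| = 5 ≤ 2√19 ≈ 8.7178 ✓.


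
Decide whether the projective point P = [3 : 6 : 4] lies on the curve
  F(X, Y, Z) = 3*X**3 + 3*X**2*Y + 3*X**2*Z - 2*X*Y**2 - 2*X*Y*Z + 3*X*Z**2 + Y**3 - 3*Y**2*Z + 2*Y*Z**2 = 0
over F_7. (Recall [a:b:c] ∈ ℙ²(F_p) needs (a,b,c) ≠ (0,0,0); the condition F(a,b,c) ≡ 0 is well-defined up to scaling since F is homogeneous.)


F(3,6,4) ≡ 6 (mod 7); P is NOT on the curve.

Evaluate F(3, 6, 4) term-by-term (mod 7).
  3*X**3 ↦ 3·27·1·1 = 81
  3*X**2*Y ↦ 3·9·6·1 = 162
  3*X**2*Z ↦ 3·9·1·4 = 108
  -2*X*Y**2 ↦ -2·3·36·1 = -216
  -2*X*Y*Z ↦ -2·3·6·4 = -144
  3*X*Z**2 ↦ 3·3·1·16 = 144
  Y**3 ↦ 1·1·216·1 = 216
  -3*Y**2*Z ↦ -3·1·36·4 = -432
  2*Y*Z**2 ↦ 2·1·6·16 = 192
Sum: F(3, 6, 4) = (81) + (162) + (108) + (-216) + (-144) + (144) + (216) + (-432) + (192) = 111.
Reducing mod 7: 111 ≡ 6 (mod 7).
Since F(a, b, c) ≡ 6 ≠ 0 (mod 7), P does NOT lie on the curve.


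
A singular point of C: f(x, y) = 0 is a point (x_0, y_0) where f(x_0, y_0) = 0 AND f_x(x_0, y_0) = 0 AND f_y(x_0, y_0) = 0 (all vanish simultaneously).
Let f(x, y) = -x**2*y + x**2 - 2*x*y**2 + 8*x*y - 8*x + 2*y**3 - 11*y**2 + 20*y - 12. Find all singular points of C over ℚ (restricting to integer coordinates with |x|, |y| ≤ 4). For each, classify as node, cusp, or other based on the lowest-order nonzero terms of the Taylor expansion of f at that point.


Singular points: {(0, 2)}; classification: node.

Compute partial derivatives:
  f_x = -2*x*y + 2*x - 2*y**2 + 8*y - 8.
  f_y = -x**2 - 4*x*y + 8*x + 6*y**2 - 22*y + 20.
Scan x_0 ∈ {−4, ..., 4}. For each x_0, f_y(x_0, y) is a polynomial in y; find its integer roots y ∈ {−4, ..., 4}, then test f_x and f at those candidates.
  x = -4: f_y(-4, y) = 6*y**2 - 6*y - 28; no integer root y with |y| ≤ 4.
  x = -3: f_y(-3, y) = 6*y**2 - 10*y - 13; no integer root y with |y| ≤ 4.
  x = -2: f_y(-2, y) = 6*y**2 - 14*y; vanishes at y ∈ {0}. (-2, 0): f_x = -12 ≠ 0.
  x = -1: f_y(-1, y) = 6*y**2 - 18*y + 11; no integer root y with |y| ≤ 4.
  x = 0: f_y(0, y) = 6*y**2 - 22*y + 20; vanishes at y ∈ {2}. (0, 2): f_x = 0, f = 0 — SINGULAR.
  x = 1: f_y(1, y) = 6*y**2 - 26*y + 27; no integer root y with |y| ≤ 4.
  x = 2: f_y(2, y) = 6*y**2 - 30*y + 32; no integer root y with |y| ≤ 4.
  x = 3: f_y(3, y) = 6*y**2 - 34*y + 35; no integer root y with |y| ≤ 4.
  x = 4: f_y(4, y) = 6*y**2 - 38*y + 36; no integer root y with |y| ≤ 4.
Only singular point on the grid: (0, 2).
Classify: substitute x = 0 + u, y = 2 + v and expand: f = -u**2*v - u**2 - 2*u*v**2 + 2*v**3 + v**2.
No constant or linear terms (consistent with a singular point). Quadratic part: -u**2 + v**2. Cubic part: -u**2*v - 2*u*v**2 + 2*v**3.
The quadratic part v**2 - u**2 = (v − u)(v + u) splits into two distinct linear factors, so there are two distinct tangent lines y − 2 = ±(x − 0) — this is a node (ordinary double point).
Classification: node.


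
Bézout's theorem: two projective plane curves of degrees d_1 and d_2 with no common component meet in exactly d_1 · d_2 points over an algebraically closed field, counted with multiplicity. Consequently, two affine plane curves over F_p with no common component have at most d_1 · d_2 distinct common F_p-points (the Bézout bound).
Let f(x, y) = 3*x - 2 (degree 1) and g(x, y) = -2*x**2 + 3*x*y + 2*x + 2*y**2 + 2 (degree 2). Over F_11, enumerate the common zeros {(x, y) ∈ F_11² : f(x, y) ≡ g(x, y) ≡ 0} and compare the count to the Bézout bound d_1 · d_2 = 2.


Common zeros: {(8, 0), (8, 10)}; count = 2; Bézout bound = 2.

deg(f) = 1, deg(g) = 2, so Bézout bound = 2.
Scan x ∈ F_11. For each x, list the y ∈ F_11 with f(x, y) ≡ 0 and those with g(x, y) ≡ 0 (mod 11); the common zeros in that column are the intersection.
  x = 0: f ≡ 0 at y ∈ ∅; g ≡ 0 at y ∈ ∅; common: ∅.
  x = 1: f ≡ 0 at y ∈ ∅; g ≡ 0 at y ∈ {7, 8}; common: ∅.
  x = 2: f ≡ 0 at y ∈ ∅; g ≡ 0 at y ∈ ∅; common: ∅.
  x = 3: f ≡ 0 at y ∈ ∅; g ≡ 0 at y ∈ ∅; common: ∅.
  x = 4: f ≡ 0 at y ∈ ∅; g ≡ 0 at y ∈ {0, 5}; common: ∅.
  x = 5: f ≡ 0 at y ∈ ∅; g ≡ 0 at y ∈ {2, 7}; common: ∅.
  x = 6: f ≡ 0 at y ∈ ∅; g ≡ 0 at y ∈ ∅; common: ∅.
  x = 7: f ≡ 0 at y ∈ ∅; g ≡ 0 at y ∈ ∅; common: ∅.
  x = 8: f ≡ 0 at y ∈ {0, 1, 2, 3, 4, 5, 6, 7, 8, 9, 10}; g ≡ 0 at y ∈ {0, 10}; common: {0, 10}.
  x = 9: f ≡ 0 at y ∈ ∅; g ≡ 0 at y ∈ ∅; common: ∅.
  x = 10: f ≡ 0 at y ∈ ∅; g ≡ 0 at y ∈ {2, 5}; common: ∅.
Collecting: common zeros = {(8, 0), (8, 10)}, so the count is 2.
Comparison with the Bézout bound: 2 ≤ 2 = deg(f)·deg(g), as expected for curves with no common component (the bound is attained).


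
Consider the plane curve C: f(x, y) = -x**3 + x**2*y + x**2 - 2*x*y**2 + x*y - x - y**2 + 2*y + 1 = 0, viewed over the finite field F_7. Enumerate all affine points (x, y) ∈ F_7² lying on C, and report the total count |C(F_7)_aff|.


Affine F_7-points: {(0, 4), (0, 5), (1, 0), (1, 6), (5, 2), (5, 6), (6, 1), (6, 4)}; count = 8.

For each of the 49 pairs (x, y) ∈ F_7², evaluate f(x, y) mod 7. Record the zeros.
  x = 0: [0↦1, 1↦2, 2↦1, 3↦5, 4↦0, 5↦0, 6↦5]  zeros at y ∈ {4, 5}
  x = 1: [0↦0, 1↦1, 2↦3, 3↦6, 4↦3, 5↦1, 6↦0]  zeros at y ∈ {0, 6}
  x = 2: [0↦2, 1↦5, 2↦5, 3↦2, 4↦3, 5↦1, 6↦3]  zeros at y ∈ ∅
  x = 3: [0↦1, 1↦1, 2↦1, 3↦1, 4↦1, 5↦1, 6↦1]  zeros at y ∈ ∅
  x = 4: [0↦5, 1↦4, 2↦6, 3↦4, 4↦5, 5↦2, 6↦2]  zeros at y ∈ ∅
  x = 5: [0↦1, 1↦1, 2↦0, 3↦5, 4↦2, 5↦5, 6↦0]  zeros at y ∈ {2, 6}
  x = 6: [0↦4, 1↦0, 2↦5, 3↦5, 4↦0, 5↦4, 6↦3]  zeros at y ∈ {1, 4}
Collecting zeros: affine points = {(0, 4), (0, 5), (1, 0), (1, 6), (5, 2), (5, 6), (6, 1), (6, 4)}.
Total count |C(F_7)_aff| = 8.


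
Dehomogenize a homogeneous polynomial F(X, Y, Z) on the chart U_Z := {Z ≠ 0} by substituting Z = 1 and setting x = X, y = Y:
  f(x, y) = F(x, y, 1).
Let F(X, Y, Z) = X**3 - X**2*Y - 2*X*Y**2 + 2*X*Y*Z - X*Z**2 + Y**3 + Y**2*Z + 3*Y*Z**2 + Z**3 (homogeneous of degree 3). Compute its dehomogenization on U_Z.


f(x, y) = x**3 - x**2*y - 2*x*y**2 + 2*x*y - x + y**3 + y**2 + 3*y + 1

On U_Z we set Z = 1. Each monomial c·X^i·Y^j·Z^k in F becomes c·x^i·y^j·1^k = c·x^i·y^j.
Substituting Z = 1: F(X, Y, 1) = x**3 - x**2*y - 2*x*y**2 + 2*x*y - x + y**3 + y**2 + 3*y + 1.
Note: deg(f) ≤ deg(F) = 3; strict inequality happens when F is divisible by Z (lost terms).


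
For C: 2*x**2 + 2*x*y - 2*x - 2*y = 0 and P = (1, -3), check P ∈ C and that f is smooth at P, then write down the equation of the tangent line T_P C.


Tangent line at P: 4 - 4*x = 0.

Step 1: f(1, -3) = 0, so P lies on C.
Step 2: partial derivatives
  f_x(x, y) = 4*x + 2*y - 2, f_y(x, y) = 2*x - 2.
  f_x(P) = -4, f_y(P) = 0 (gradient nonzero, so P is smooth).
Step 3: tangent line at P: -4·(x − 1) + 0·(y − -3) = 0.
Expanding: 4 - 4*x = 0.


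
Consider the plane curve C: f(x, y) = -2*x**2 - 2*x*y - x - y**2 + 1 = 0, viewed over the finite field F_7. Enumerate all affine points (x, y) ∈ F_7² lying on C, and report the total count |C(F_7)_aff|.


Affine F_7-points: {(0, 1), (0, 6), (2, 1), (2, 2), (4, 0), (4, 6), (6, 0), (6, 2)}; count = 8.

For each of the 49 pairs (x, y) ∈ F_7², evaluate f(x, y) mod 7. Record the zeros.
  x = 0: [0↦1, 1↦0, 2↦4, 3↦6, 4↦6, 5↦4, 6↦0]  zeros at y ∈ {1, 6}
  x = 1: [0↦5, 1↦2, 2↦4, 3↦4, 4↦2, 5↦5, 6↦6]  zeros at y ∈ ∅
  x = 2: [0↦5, 1↦0, 2↦0, 3↦5, 4↦1, 5↦2, 6↦1]  zeros at y ∈ {1, 2}
  x = 3: [0↦1, 1↦1, 2↦6, 3↦2, 4↦3, 5↦2, 6↦6]  zeros at y ∈ ∅
  x = 4: [0↦0, 1↦5, 2↦1, 3↦2, 4↦1, 5↦5, 6↦0]  zeros at y ∈ {0, 6}
  x = 5: [0↦2, 1↦5, 2↦6, 3↦5, 4↦2, 5↦4, 6↦4]  zeros at y ∈ ∅
  x = 6: [0↦0, 1↦1, 2↦0, 3↦4, 4↦6, 5↦6, 6↦4]  zeros at y ∈ {0, 2}
Collecting zeros: affine points = {(0, 1), (0, 6), (2, 1), (2, 2), (4, 0), (4, 6), (6, 0), (6, 2)}.
Total count |C(F_7)_aff| = 8.


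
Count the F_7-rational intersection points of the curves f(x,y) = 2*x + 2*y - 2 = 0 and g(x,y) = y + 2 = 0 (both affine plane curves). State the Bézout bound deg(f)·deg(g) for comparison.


Common zeros: {(3, 5)}; count = 1; Bézout bound = 1.

deg(f) = 1, deg(g) = 1, so Bézout bound = 1.
Scan x ∈ F_7. For each x, list the y ∈ F_7 with f(x, y) ≡ 0 and those with g(x, y) ≡ 0 (mod 7); the common zeros in that column are the intersection.
  x = 0: f ≡ 0 at y ∈ {1}; g ≡ 0 at y ∈ {5}; common: ∅.
  x = 1: f ≡ 0 at y ∈ {0}; g ≡ 0 at y ∈ {5}; common: ∅.
  x = 2: f ≡ 0 at y ∈ {6}; g ≡ 0 at y ∈ {5}; common: ∅.
  x = 3: f ≡ 0 at y ∈ {5}; g ≡ 0 at y ∈ {5}; common: {5}.
  x = 4: f ≡ 0 at y ∈ {4}; g ≡ 0 at y ∈ {5}; common: ∅.
  x = 5: f ≡ 0 at y ∈ {3}; g ≡ 0 at y ∈ {5}; common: ∅.
  x = 6: f ≡ 0 at y ∈ {2}; g ≡ 0 at y ∈ {5}; common: ∅.
Collecting: common zeros = {(3, 5)}, so the count is 1.
Comparison with the Bézout bound: 1 ≤ 1 = deg(f)·deg(g), as expected for curves with no common component (the bound is attained).


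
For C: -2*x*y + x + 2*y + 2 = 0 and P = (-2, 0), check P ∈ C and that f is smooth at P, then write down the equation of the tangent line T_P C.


Tangent line at P: x + 6*y + 2 = 0.

Step 1: f(-2, 0) = 0, so P lies on C.
Step 2: partial derivatives
  f_x(x, y) = 1 - 2*y, f_y(x, y) = 2 - 2*x.
  f_x(P) = 1, f_y(P) = 6 (gradient nonzero, so P is smooth).
Step 3: tangent line at P: 1·(x − -2) + 6·(y − 0) = 0.
Expanding: x + 6*y + 2 = 0.


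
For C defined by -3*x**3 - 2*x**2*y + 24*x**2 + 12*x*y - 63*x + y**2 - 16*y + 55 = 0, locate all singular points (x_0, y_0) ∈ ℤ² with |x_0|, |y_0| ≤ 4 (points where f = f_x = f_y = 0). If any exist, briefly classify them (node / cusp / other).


Singular points: {(3, -1)}; classification: node.

Compute partial derivatives:
  f_x = -9*x**2 - 4*x*y + 48*x + 12*y - 63.
  f_y = -2*x**2 + 12*x + 2*y - 16.
Scan x_0 ∈ {−4, ..., 4}. For each x_0, f_y(x_0, y) is a polynomial in y; find its integer roots y ∈ {−4, ..., 4}, then test f_x and f at those candidates.
  x = -4: f_y(-4, y) = 2*y - 96; no integer root y with |y| ≤ 4.
  x = -3: f_y(-3, y) = 2*y - 70; no integer root y with |y| ≤ 4.
  x = -2: f_y(-2, y) = 2*y - 48; no integer root y with |y| ≤ 4.
  x = -1: f_y(-1, y) = 2*y - 30; no integer root y with |y| ≤ 4.
  x = 0: f_y(0, y) = 2*y - 16; no integer root y with |y| ≤ 4.
  x = 1: f_y(1, y) = 2*y - 6; vanishes at y ∈ {3}. (1, 3): f_x = 0 but f = 4 ≠ 0.
  x = 2: f_y(2, y) = 2*y; vanishes at y ∈ {0}. (2, 0): f_x = -3 ≠ 0.
  x = 3: f_y(3, y) = 2*y + 2; vanishes at y ∈ {-1}. (3, -1): f_x = 0, f = 0 — SINGULAR.
  x = 4: f_y(4, y) = 2*y; vanishes at y ∈ {0}. (4, 0): f_x = -15 ≠ 0.
Only singular point on the grid: (3, -1).
Classify: substitute x = 3 + u, y = -1 + v and expand: f = -3*u**3 - 2*u**2*v - u**2 + v**2.
No constant or linear terms (consistent with a singular point). Quadratic part: -u**2 + v**2. Cubic part: -3*u**3 - 2*u**2*v.
The quadratic part v**2 - u**2 = (v − u)(v + u) splits into two distinct linear factors, so there are two distinct tangent lines y − -1 = ±(x − 3) — this is a node (ordinary double point).
Classification: node.
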